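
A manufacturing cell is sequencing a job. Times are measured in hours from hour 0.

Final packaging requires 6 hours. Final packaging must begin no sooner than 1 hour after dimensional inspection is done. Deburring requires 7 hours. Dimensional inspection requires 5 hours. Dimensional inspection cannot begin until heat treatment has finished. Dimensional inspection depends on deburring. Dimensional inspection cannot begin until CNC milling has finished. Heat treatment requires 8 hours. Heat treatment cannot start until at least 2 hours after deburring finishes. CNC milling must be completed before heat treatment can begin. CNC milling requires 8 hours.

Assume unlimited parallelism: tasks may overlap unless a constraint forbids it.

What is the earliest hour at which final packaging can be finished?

CNC milling can start immediately at hour 0; it finishes at hour 8.
Nothing blocks deburring, so it runs from hour 0 to hour 7.
Heat treatment cannot start until deburring (finishes hour 7, plus 2-hour gap → hour 9); CNC milling (finishes hour 8). The controlling bound is hour 9, so heat treatment finishes at 9 + 8 = hour 17.
Dimensional inspection needs all of heat treatment (finishes hour 17); deburring (finishes hour 7); CNC milling (finishes hour 8). That puts its earliest start at hour 17; it finishes at 17 + 5 = hour 22.
Final packaging waits on dimensional inspection (finishes hour 22, plus 1-hour gap → hour 23), so it starts at hour 23 and finishes at 23 + 6 = hour 29.

29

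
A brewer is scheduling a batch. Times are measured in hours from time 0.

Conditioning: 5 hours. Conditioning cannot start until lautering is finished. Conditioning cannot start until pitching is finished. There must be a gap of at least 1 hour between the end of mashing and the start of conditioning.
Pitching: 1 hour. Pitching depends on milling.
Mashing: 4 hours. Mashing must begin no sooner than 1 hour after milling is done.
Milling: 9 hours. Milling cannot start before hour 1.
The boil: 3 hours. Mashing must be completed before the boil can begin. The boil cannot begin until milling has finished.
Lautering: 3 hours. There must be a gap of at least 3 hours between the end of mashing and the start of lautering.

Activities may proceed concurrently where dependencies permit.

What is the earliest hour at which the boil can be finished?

18

Milling cannot begin until its own release at hour 1. It runs from hour 1 to 1 + 9 = hour 10.
Mashing waits on milling (finishes hour 10, plus 1-hour gap → hour 11), so it starts at hour 11 and finishes at 11 + 4 = hour 15.
The boil cannot start until mashing (finishes hour 15); milling (finishes hour 10). The controlling bound is hour 15, so the boil finishes at 15 + 3 = hour 18.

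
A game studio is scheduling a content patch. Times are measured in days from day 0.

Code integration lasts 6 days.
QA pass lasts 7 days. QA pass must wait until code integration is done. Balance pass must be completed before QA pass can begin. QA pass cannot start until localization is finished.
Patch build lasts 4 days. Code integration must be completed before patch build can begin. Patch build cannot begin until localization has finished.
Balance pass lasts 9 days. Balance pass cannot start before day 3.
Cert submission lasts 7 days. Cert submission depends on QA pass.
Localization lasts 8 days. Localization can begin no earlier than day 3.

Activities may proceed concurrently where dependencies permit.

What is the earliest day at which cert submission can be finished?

26

After its own release at day 3, localization can start at day 3 and finishes at day 11.
After its own release at day 3, balance pass can start at day 3 and finishes at day 12.
Nothing blocks code integration, so it runs from day 0 to day 6.
For QA pass: code integration (finishes day 6); balance pass (finishes day 12); localization (finishes day 11). Taking the maximum gives a start of day 12, and it finishes at 12 + 7 = day 19.
Cert submission cannot begin until QA pass (finishes day 19). It runs from day 19 to 19 + 7 = day 26.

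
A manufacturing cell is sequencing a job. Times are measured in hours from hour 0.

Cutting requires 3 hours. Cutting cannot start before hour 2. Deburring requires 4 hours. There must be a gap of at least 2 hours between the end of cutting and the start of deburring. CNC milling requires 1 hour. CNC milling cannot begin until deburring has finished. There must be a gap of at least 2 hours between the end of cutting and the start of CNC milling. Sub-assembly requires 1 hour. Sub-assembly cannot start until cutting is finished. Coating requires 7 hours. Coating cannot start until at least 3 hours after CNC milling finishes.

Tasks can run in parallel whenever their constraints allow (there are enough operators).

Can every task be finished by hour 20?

Cutting cannot begin until its own release at hour 2. It runs from hour 2 to 2 + 3 = hour 5.
Sub-assembly waits on cutting (finishes hour 5), so it starts at hour 5 and finishes at 5 + 1 = hour 6.
After cutting (finishes hour 5, plus 2-hour gap → hour 7), deburring can start at hour 7 and finishes at hour 11.
For CNC milling: deburring (finishes hour 11); cutting (finishes hour 5, plus 2-hour gap → hour 7). Taking the maximum gives a start of hour 11, and it finishes at 11 + 1 = hour 12.
After CNC milling (finishes hour 12, plus 3-hour gap → hour 15), coating can start at hour 15 and finishes at hour 22.
The earliest everything can be done is hour 22, which is after the deadline of 20, so it is not possible.

No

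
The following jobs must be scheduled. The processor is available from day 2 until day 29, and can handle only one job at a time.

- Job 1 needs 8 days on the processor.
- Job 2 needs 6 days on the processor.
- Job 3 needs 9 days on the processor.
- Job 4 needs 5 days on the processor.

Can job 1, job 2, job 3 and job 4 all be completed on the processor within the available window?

The processor window is 29 − 2 = 27 days.
Running back to back, the jobs need 8 + 6 + 9 + 5 = 28 days on the processor.
Since 28 > 27, they cannot all fit.

No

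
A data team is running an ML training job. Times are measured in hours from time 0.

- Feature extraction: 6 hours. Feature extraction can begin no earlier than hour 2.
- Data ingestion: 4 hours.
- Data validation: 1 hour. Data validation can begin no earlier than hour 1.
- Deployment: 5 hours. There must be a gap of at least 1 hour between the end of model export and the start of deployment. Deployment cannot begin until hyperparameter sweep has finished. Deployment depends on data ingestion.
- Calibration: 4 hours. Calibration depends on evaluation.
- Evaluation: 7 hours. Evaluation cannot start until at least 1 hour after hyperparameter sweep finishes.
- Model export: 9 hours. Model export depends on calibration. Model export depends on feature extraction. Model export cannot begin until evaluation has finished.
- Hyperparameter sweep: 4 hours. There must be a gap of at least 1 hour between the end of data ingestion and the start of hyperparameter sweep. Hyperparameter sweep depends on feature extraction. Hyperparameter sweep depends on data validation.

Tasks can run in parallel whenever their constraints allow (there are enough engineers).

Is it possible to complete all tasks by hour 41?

Yes

Feature extraction cannot begin until its own release at hour 2. It runs from hour 2 to 2 + 6 = hour 8.
After its own release at hour 1, data validation can start at hour 1 and finishes at hour 2.
Data ingestion has no prerequisites, so it starts at hour 0 and finishes at hour 4.
For hyperparameter sweep: data ingestion (finishes hour 4, plus 1-hour gap → hour 5); feature extraction (finishes hour 8); data validation (finishes hour 2). Taking the maximum gives a start of hour 8, and it finishes at 8 + 4 = hour 12.
Evaluation waits on hyperparameter sweep (finishes hour 12, plus 1-hour gap → hour 13), so it starts at hour 13 and finishes at 13 + 7 = hour 20.
After evaluation (finishes hour 20), calibration can start at hour 20 and finishes at hour 24.
For model export: calibration (finishes hour 24); feature extraction (finishes hour 8); evaluation (finishes hour 20). Taking the maximum gives a start of hour 24, and it finishes at 24 + 9 = hour 33.
Deployment needs all of model export (finishes hour 33, plus 1-hour gap → hour 34); hyperparameter sweep (finishes hour 12); data ingestion (finishes hour 4). That puts its earliest start at hour 34; it finishes at 34 + 5 = hour 39.
Every task is finished by hour 39, which is no later than the deadline of 41, so the schedule is feasible.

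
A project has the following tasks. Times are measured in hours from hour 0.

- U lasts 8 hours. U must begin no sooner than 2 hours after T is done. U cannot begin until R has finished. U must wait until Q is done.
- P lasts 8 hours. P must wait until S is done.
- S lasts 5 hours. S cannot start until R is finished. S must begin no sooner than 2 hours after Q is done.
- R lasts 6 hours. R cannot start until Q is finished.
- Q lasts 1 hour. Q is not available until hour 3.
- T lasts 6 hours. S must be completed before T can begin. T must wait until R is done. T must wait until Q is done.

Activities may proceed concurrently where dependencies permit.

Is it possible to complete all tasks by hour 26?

No

After its own release at hour 3, Q can start at hour 3 and finishes at hour 4.
R cannot begin until Q (finishes hour 4). It runs from hour 4 to 4 + 6 = hour 10.
S needs all of R (finishes hour 10); Q (finishes hour 4, plus 2-hour gap → hour 6). That puts its earliest start at hour 10; it finishes at 10 + 5 = hour 15.
For T: S (finishes hour 15); R (finishes hour 10); Q (finishes hour 4). Taking the maximum gives a start of hour 15, and it finishes at 15 + 6 = hour 21.
U has to wait for T (finishes hour 21, plus 2-hour gap → hour 23); R (finishes hour 10); Q (finishes hour 4). The latest of these is hour 23, so U runs hour 23 to 23 + 8 = hour 31.
After S (finishes hour 15), P can start at hour 15 and finishes at hour 23.
The earliest everything can be done is hour 31, which is after the deadline of 26, so it is not possible.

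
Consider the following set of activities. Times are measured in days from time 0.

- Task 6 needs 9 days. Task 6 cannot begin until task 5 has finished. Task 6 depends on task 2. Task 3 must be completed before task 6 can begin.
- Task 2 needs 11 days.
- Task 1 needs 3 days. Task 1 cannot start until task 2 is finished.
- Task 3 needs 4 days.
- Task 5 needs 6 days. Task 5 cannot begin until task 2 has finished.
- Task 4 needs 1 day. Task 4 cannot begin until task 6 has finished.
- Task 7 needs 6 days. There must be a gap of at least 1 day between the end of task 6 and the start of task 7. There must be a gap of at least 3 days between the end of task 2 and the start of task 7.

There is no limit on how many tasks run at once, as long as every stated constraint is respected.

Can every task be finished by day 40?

Task 3 has no prerequisites, so it starts at day 0 and finishes at day 4.
Task 2 has no prerequisites, so it starts at day 0 and finishes at day 11.
After task 2 (finishes day 11), task 5 can start at day 11 and finishes at day 17.
Task 6 needs all of task 5 (finishes day 17); task 2 (finishes day 11); task 3 (finishes day 4). That puts its earliest start at day 17; it finishes at 17 + 9 = day 26.
For task 7: task 6 (finishes day 26, plus 1-day gap → day 27); task 2 (finishes day 11, plus 3-day gap → day 14). Taking the maximum gives a start of day 27, and it finishes at 27 + 6 = day 33.
Task 4 cannot begin until task 6 (finishes day 26). It runs from day 26 to 26 + 1 = day 27.
After task 2 (finishes day 11), task 1 can start at day 11 and finishes at day 14.
Every task is finished by day 33, which is no later than the deadline of 40, so the schedule is feasible.

Yes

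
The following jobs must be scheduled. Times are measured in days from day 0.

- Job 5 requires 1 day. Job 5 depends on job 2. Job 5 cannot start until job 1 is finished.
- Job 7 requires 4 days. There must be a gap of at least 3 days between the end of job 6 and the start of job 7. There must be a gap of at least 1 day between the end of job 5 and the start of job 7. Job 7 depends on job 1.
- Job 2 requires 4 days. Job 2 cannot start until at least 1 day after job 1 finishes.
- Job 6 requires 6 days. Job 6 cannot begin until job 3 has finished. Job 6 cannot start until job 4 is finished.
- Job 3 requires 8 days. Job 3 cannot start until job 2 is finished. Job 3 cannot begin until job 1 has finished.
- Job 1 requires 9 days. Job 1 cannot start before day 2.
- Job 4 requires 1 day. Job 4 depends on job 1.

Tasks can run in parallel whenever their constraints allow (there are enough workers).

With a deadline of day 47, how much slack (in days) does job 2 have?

10

Job 1 cannot begin until its own release at day 2. It runs from day 2 to 2 + 9 = day 11.
Job 2 cannot begin until job 1 (finishes day 11, plus 1-day gap → day 12). It runs from day 12 to 12 + 4 = day 16.

Working backward from the deadline:
Nothing follows job 7; the deadline of day 47 is its only limit. It must start by 47 − 4 = day 43.
Job 6 has to be done before job 7 (must start by day 43, minus 3-day gap → day 40). That means finishing by day 40, i.e. starting by 40 − 6 = day 34.
Since job 6 (must start by day 34) depends on it, job 3 must finish by day 34. Backing off its 8-day duration gives a latest start of day 26.
Job 5 must finish before job 7 (must start by day 43, minus 1-day gap → day 42). With a 1-day duration, job 5 must start by 42 − 1 = day 41.
Job 2 feeds job 3 (must start by day 26); job 5 (must start by day 41). Taking the minimum, job 2 must finish by day 26 and start by 26 − 4 = day 22.
So job 2 can start as early as day 12 and as late as day 22, giving 22 − 12 = 10 days of slack.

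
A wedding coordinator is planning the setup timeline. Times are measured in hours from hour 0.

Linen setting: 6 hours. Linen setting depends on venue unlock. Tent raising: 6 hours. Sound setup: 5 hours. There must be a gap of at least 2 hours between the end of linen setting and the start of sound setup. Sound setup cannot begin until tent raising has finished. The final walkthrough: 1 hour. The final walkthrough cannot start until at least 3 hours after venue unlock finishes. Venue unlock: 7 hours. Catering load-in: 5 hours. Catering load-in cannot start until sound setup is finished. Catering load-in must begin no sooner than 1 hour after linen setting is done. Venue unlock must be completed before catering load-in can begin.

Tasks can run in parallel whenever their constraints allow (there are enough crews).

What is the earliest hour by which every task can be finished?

Nothing blocks tent raising, so it runs from hour 0 to hour 6.
Nothing blocks venue unlock, so it runs from hour 0 to hour 7.
The final walkthrough cannot begin until venue unlock (finishes hour 7, plus 3-hour gap → hour 10). It runs from hour 10 to 10 + 1 = hour 11.
Linen setting cannot begin until venue unlock (finishes hour 7). It runs from hour 7 to 7 + 6 = hour 13.
Sound setup needs all of linen setting (finishes hour 13, plus 2-hour gap → hour 15); tent raising (finishes hour 6). That puts its earliest start at hour 15; it finishes at 15 + 5 = hour 20.
Catering load-in cannot start until sound setup (finishes hour 20); linen setting (finishes hour 13, plus 1-hour gap → hour 14); venue unlock (finishes hour 7). The controlling bound is hour 20, so catering load-in finishes at 20 + 5 = hour 25.
All tasks are finished once the last one completes. Finish times: Venue unlock at 7, Tent raising at 6, Linen setting at 13, Sound setup at 20, Catering load-in at 25, The final walkthrough at 11. The latest is hour 25.

25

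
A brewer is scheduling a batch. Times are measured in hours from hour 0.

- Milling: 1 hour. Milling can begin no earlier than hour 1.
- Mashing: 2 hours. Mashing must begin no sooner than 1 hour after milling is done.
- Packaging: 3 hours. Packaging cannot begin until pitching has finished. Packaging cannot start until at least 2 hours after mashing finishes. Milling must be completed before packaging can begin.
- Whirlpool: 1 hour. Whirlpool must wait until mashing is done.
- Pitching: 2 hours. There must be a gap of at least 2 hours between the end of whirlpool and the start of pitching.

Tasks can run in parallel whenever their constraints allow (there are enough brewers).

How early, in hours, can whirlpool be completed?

Milling waits on its own release at hour 1, so it starts at hour 1 and finishes at 1 + 1 = hour 2.
After milling (finishes hour 2, plus 1-hour gap → hour 3), mashing can start at hour 3 and finishes at hour 5.
After mashing (finishes hour 5), whirlpool can start at hour 5 and finishes at hour 6.

6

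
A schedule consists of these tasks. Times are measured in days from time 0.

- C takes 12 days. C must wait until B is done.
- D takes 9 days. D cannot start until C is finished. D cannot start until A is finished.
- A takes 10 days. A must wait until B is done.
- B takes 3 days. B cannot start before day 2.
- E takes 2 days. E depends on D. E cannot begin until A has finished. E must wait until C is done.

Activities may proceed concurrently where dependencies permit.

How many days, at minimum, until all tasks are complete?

28

B waits on its own release at day 2, so it starts at day 2 and finishes at 2 + 3 = day 5.
C waits on B (finishes day 5), so it starts at day 5 and finishes at 5 + 12 = day 17.
A waits on B (finishes day 5), so it starts at day 5 and finishes at 5 + 10 = day 15.
D needs all of C (finishes day 17); A (finishes day 15). That puts its earliest start at day 17; it finishes at 17 + 9 = day 26.
For E: D (finishes day 26); A (finishes day 15); C (finishes day 17). Taking the maximum gives a start of day 26, and it finishes at 26 + 2 = day 28.
All tasks are finished once the last one completes. Finish times: A at 15, B at 5, C at 17, D at 26, E at 28. The latest is day 28.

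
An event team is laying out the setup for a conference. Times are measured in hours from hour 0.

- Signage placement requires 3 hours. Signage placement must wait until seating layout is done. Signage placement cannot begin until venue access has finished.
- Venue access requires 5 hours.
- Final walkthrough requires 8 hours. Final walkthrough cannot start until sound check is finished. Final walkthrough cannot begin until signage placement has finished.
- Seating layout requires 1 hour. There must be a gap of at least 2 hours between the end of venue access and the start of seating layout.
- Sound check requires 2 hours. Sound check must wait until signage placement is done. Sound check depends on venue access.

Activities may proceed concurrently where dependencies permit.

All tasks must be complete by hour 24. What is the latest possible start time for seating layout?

10

To finish by hour 24, final walkthrough (duration 8) must start no later than hour 16.
Sound check has to be done before final walkthrough (must start by hour 16). That means finishing by hour 16, i.e. starting by 16 − 2 = hour 14.
Signage placement has several dependents: sound check (must start by hour 14); final walkthrough (must start by hour 16). The earliest of those limits is hour 14, so signage placement must start by 14 − 3 = hour 11.
Seating layout has to be done before signage placement (must start by hour 11). That means finishing by hour 11, i.e. starting by 11 − 1 = hour 10.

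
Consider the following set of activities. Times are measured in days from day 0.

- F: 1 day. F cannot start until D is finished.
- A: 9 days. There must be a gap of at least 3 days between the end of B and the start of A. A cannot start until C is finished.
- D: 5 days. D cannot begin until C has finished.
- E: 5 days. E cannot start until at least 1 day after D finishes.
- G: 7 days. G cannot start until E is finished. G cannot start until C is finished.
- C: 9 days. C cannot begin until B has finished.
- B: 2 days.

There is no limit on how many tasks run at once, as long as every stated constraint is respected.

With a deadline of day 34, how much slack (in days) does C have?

5

B can start immediately at day 0; it finishes at day 2.
C waits on B (finishes day 2), so it starts at day 2 and finishes at 2 + 9 = day 11.

Working backward from the deadline:
Nothing follows A; the deadline of day 34 is its only limit. It must start by 34 − 9 = day 25.
G must finish by day 34; it takes 7 days, so it must start by 34 − 7 = day 27.
E has to be done before G (must start by day 27). That means finishing by day 27, i.e. starting by 27 − 5 = day 22.
F has no dependents, so it just needs to finish by day 34. Starting by 34 − 1 = day 33 achieves that.
D must finish in time for E (must start by day 22, minus 1-day gap → day 21); F (must start by day 33). The tightest is day 21, so D must start by 21 − 5 = day 16.
C has several dependents: A (must start by day 25); D (must start by day 16); G (must start by day 27). The earliest of those limits is day 16, so C must start by 16 − 9 = day 7.
So C can start as early as day 2 and as late as day 7, giving 7 − 2 = 5 days of slack.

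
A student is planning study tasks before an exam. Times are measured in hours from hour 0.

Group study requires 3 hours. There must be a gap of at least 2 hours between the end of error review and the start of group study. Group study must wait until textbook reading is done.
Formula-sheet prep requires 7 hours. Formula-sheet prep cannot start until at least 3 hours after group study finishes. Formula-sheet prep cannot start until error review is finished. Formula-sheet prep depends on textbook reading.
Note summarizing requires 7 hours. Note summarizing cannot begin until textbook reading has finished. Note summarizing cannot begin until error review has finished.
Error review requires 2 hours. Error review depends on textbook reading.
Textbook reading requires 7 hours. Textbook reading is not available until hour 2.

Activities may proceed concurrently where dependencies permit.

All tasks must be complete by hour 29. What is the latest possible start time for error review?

Formula-sheet prep must finish by hour 29; it takes 7 hours, so it must start by 29 − 7 = hour 22.
Group study has to be done before formula-sheet prep (must start by hour 22, minus 3-hour gap → hour 19). That means finishing by hour 19, i.e. starting by 19 − 3 = hour 16.
Note summarizing must finish by hour 29; it takes 7 hours, so it must start by 29 − 7 = hour 22.
Error review must finish in time for group study (must start by hour 16, minus 2-hour gap → hour 14); note summarizing (must start by hour 22); formula-sheet prep (must start by hour 22). The tightest is hour 14, so error review must start by 14 − 2 = hour 12.

12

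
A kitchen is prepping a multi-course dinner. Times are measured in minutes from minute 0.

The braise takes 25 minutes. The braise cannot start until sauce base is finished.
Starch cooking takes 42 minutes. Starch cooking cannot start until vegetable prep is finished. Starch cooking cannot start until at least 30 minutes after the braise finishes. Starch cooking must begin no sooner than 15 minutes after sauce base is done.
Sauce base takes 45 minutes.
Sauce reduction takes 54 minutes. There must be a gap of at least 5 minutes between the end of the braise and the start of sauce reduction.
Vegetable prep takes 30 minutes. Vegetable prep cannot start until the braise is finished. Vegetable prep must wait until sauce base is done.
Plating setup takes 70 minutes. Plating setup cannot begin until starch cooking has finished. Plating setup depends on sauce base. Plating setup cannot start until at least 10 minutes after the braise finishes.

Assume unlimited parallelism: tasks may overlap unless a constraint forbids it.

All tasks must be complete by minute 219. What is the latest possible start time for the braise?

Plating setup has no dependents, so it just needs to finish by minute 219. Starting by 219 − 70 = minute 149 achieves that.
Since plating setup (must start by minute 149) depends on it, starch cooking must finish by minute 149. Backing off its 42-minute duration gives a latest start of minute 107.
Vegetable prep feeds into starch cooking (must start by minute 107); so vegetable prep must finish by minute 107 and therefore start by minute 77.
To finish by minute 219, sauce reduction (duration 54) must start no later than minute 165.
The braise feeds vegetable prep (must start by minute 77); sauce reduction (must start by minute 165, minus 5-minute gap → minute 160); starch cooking (must start by minute 107, minus 30-minute gap → minute 77); plating setup (must start by minute 149, minus 10-minute gap → minute 139). Taking the minimum, the braise must finish by minute 77 and start by 77 − 25 = minute 52.

52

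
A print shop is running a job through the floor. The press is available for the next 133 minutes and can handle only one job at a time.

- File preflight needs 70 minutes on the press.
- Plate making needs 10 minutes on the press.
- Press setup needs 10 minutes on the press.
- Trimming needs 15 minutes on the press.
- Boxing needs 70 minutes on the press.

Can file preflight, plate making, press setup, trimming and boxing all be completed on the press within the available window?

Running back to back, the jobs need 70 + 10 + 10 + 15 + 70 = 175 minutes on the press.
Since 175 > 133, they cannot all fit.

No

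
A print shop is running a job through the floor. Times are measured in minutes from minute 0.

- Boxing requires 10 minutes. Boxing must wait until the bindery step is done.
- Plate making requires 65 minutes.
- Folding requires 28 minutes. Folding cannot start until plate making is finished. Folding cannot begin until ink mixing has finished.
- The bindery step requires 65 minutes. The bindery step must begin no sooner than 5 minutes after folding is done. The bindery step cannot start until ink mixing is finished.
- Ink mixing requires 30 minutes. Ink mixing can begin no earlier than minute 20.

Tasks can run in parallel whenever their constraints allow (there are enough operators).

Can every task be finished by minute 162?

No

After its own release at minute 20, ink mixing can start at minute 20 and finishes at minute 50.
Plate making has no prerequisites, so it starts at minute 0 and finishes at minute 65.
Folding has to wait for plate making (finishes minute 65); ink mixing (finishes minute 50). The latest of these is minute 65, so folding runs minute 65 to 65 + 28 = minute 93.
The bindery step cannot start until folding (finishes minute 93, plus 5-minute gap → minute 98); ink mixing (finishes minute 50). The controlling bound is minute 98, so the bindery step finishes at 98 + 65 = minute 163.
After the bindery step (finishes minute 163), boxing can start at minute 163 and finishes at minute 173.
The earliest everything can be done is minute 173, which is after the deadline of 162, so it is not possible.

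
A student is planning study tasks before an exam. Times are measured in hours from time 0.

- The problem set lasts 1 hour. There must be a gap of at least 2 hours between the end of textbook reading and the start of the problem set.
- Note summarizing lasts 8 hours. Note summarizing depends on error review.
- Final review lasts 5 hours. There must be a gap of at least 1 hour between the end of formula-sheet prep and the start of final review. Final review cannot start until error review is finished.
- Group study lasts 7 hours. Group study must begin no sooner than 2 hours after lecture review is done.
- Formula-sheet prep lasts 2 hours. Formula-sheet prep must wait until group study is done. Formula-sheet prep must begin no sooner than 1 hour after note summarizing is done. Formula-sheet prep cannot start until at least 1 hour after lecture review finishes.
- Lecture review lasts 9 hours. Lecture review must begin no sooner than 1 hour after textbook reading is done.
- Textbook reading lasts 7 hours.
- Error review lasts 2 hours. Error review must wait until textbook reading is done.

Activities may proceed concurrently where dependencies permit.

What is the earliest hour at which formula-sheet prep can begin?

26

Nothing blocks textbook reading, so it runs from hour 0 to hour 7.
Error review cannot begin until textbook reading (finishes hour 7). It runs from hour 7 to 7 + 2 = hour 9.
Note summarizing waits on error review (finishes hour 9), so it starts at hour 9 and finishes at 9 + 8 = hour 17.
Lecture review cannot begin until textbook reading (finishes hour 7, plus 1-hour gap → hour 8). It runs from hour 8 to 8 + 9 = hour 17.
Group study waits on lecture review (finishes hour 17, plus 2-hour gap → hour 19), so it starts at hour 19 and finishes at 19 + 7 = hour 26.
Formula-sheet prep waits on group study (finishes hour 26); note summarizing (finishes hour 17, plus 1-hour gap → hour 18); lecture review (finishes hour 17, plus 1-hour gap → hour 18). The latest of these is hour 26, which is the earliest formula-sheet prep can start.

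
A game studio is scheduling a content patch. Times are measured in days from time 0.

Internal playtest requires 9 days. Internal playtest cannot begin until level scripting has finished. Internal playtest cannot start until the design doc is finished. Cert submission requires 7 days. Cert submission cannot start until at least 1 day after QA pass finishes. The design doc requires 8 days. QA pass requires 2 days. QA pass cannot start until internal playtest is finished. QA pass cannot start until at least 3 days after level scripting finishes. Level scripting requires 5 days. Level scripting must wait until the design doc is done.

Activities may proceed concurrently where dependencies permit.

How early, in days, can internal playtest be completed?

Nothing blocks the design doc, so it runs from day 0 to day 8.
Level scripting cannot begin until the design doc (finishes day 8). It runs from day 8 to 8 + 5 = day 13.
Internal playtest needs all of level scripting (finishes day 13); the design doc (finishes day 8). That puts its earliest start at day 13; it finishes at 13 + 9 = day 22.

22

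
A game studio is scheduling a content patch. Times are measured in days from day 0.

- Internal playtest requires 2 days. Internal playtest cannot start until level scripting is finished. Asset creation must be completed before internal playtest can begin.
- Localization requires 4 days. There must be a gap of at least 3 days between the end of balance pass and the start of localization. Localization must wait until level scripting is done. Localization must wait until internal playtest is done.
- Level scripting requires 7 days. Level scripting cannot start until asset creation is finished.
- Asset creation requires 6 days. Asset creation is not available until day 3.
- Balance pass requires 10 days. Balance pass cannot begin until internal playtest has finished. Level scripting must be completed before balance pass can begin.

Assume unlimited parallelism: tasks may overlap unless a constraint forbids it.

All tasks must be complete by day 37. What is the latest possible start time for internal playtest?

18

To finish by day 37, localization (duration 4) must start no later than day 33.
Balance pass must finish before localization (must start by day 33, minus 3-day gap → day 30). With a 10-day duration, balance pass must start by 30 − 10 = day 20.
Internal playtest has several dependents: balance pass (must start by day 20); localization (must start by day 33). The earliest of those limits is day 20, so internal playtest must start by 20 − 2 = day 18.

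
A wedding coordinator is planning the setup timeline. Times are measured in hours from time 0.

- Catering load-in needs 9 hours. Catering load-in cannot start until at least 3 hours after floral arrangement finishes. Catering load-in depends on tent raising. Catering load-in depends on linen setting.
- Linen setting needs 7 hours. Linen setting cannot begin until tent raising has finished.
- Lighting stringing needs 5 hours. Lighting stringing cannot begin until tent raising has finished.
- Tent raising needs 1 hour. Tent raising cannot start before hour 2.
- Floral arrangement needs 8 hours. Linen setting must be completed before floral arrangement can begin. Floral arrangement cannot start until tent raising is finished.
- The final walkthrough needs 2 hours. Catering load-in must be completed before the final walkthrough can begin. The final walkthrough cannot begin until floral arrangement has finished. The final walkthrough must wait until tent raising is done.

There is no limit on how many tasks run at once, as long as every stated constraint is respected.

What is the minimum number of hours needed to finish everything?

After its own release at hour 2, tent raising can start at hour 2 and finishes at hour 3.
Lighting stringing waits on tent raising (finishes hour 3), so it starts at hour 3 and finishes at 3 + 5 = hour 8.
Linen setting cannot begin until tent raising (finishes hour 3). It runs from hour 3 to 3 + 7 = hour 10.
Floral arrangement has to wait for linen setting (finishes hour 10); tent raising (finishes hour 3). The latest of these is hour 10, so floral arrangement runs hour 10 to 10 + 8 = hour 18.
Catering load-in needs all of floral arrangement (finishes hour 18, plus 3-hour gap → hour 21); tent raising (finishes hour 3); linen setting (finishes hour 10). That puts its earliest start at hour 21; it finishes at 21 + 9 = hour 30.
The final walkthrough needs all of catering load-in (finishes hour 30); floral arrangement (finishes hour 18); tent raising (finishes hour 3). That puts its earliest start at hour 30; it finishes at 30 + 2 = hour 32.
All tasks are finished once the last one completes. Finish times: Tent raising at 3, Linen setting at 10, Floral arrangement at 18, Lighting stringing at 8, Catering load-in at 30, The final walkthrough at 32. The latest is hour 32.

32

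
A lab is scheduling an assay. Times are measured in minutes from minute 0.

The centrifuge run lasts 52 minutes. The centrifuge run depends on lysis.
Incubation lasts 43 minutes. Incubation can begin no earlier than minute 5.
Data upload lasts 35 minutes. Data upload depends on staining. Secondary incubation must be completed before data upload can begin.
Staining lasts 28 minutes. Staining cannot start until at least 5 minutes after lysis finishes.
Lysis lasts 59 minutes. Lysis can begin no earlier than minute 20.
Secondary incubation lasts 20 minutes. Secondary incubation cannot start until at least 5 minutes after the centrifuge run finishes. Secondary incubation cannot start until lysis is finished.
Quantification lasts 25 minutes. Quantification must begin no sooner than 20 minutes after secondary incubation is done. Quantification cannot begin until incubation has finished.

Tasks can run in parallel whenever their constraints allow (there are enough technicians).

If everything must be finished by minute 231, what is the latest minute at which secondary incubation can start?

166

To finish by minute 231, quantification (duration 25) must start no later than minute 206.
To finish by minute 231, data upload (duration 35) must start no later than minute 196.
Secondary incubation has several dependents: quantification (must start by minute 206, minus 20-minute gap → minute 186); data upload (must start by minute 196). The earliest of those limits is minute 186, so secondary incubation must start by 186 − 20 = minute 166.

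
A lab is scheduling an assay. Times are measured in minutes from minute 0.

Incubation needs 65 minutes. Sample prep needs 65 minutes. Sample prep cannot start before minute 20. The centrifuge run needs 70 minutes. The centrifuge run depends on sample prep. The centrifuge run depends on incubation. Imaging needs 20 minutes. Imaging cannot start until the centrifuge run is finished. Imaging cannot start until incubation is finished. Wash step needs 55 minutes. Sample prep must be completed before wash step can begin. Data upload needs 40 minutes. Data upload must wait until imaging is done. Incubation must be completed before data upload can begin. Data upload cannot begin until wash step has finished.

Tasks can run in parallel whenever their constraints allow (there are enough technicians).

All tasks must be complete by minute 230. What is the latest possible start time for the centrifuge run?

To finish by minute 230, data upload (duration 40) must start no later than minute 190.
Imaging has to be done before data upload (must start by minute 190). That means finishing by minute 190, i.e. starting by 190 − 20 = minute 170.
The centrifuge run has to be done before imaging (must start by minute 170). That means finishing by minute 170, i.e. starting by 170 − 70 = minute 100.

100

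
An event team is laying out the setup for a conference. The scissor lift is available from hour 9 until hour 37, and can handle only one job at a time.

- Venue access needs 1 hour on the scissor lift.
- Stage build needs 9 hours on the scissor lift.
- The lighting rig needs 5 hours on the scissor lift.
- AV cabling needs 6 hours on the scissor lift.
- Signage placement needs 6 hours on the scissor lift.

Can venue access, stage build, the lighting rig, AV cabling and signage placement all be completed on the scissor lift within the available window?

Yes

The scissor lift window is 37 − 9 = 28 hours.
Running back to back, the jobs need 1 + 9 + 5 + 6 + 6 = 27 hours on the scissor lift.
Since 27 ≤ 28, they fit within the window.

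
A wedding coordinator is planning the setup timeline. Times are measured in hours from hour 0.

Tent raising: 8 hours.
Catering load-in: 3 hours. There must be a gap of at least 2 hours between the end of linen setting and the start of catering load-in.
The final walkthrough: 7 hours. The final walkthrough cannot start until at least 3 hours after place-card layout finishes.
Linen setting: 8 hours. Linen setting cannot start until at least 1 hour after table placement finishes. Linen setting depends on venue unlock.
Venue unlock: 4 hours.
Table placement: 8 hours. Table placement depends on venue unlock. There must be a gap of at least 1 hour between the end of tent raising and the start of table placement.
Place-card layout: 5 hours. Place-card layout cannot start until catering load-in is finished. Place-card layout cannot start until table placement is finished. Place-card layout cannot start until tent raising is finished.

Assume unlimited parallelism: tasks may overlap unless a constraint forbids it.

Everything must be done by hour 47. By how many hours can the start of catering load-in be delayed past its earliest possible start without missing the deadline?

1

Nothing blocks tent raising, so it runs from hour 0 to hour 8.
Venue unlock can start immediately at hour 0; it finishes at hour 4.
Table placement needs all of venue unlock (finishes hour 4); tent raising (finishes hour 8, plus 1-hour gap → hour 9). That puts its earliest start at hour 9; it finishes at 9 + 8 = hour 17.
For linen setting: table placement (finishes hour 17, plus 1-hour gap → hour 18); venue unlock (finishes hour 4). Taking the maximum gives a start of hour 18, and it finishes at 18 + 8 = hour 26.
Catering load-in waits on linen setting (finishes hour 26, plus 2-hour gap → hour 28), so it starts at hour 28 and finishes at 28 + 3 = hour 31.

Working backward from the deadline:
The final walkthrough has no dependents, so it just needs to finish by hour 47. Starting by 47 − 7 = hour 40 achieves that.
Place-card layout must finish before the final walkthrough (must start by hour 40, minus 3-hour gap → hour 37). With a 5-hour duration, place-card layout must start by 37 − 5 = hour 32.
Catering load-in has to be done before place-card layout (must start by hour 32). That means finishing by hour 32, i.e. starting by 32 − 3 = hour 29.
So catering load-in can start as early as hour 28 and as late as hour 29, giving 29 − 28 = 1 hour of slack.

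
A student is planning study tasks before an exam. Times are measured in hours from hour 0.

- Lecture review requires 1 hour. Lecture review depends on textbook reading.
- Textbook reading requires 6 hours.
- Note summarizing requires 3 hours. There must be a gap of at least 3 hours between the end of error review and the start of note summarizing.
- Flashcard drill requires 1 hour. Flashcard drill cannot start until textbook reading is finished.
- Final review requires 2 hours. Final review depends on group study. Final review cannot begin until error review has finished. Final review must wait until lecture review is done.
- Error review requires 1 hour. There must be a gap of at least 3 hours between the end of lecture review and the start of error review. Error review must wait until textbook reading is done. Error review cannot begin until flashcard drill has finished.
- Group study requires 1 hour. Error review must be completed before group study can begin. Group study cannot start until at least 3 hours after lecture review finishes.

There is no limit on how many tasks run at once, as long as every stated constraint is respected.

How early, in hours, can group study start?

11

Textbook reading has no prerequisites, so it starts at hour 0 and finishes at hour 6.
After textbook reading (finishes hour 6), flashcard drill can start at hour 6 and finishes at hour 7.
After textbook reading (finishes hour 6), lecture review can start at hour 6 and finishes at hour 7.
Error review has to wait for lecture review (finishes hour 7, plus 3-hour gap → hour 10); textbook reading (finishes hour 6); flashcard drill (finishes hour 7). The latest of these is hour 10, so error review runs hour 10 to 10 + 1 = hour 11.
Group study waits on error review (finishes hour 11); lecture review (finishes hour 7, plus 3-hour gap → hour 10). The latest of these is hour 11, which is the earliest group study can start.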